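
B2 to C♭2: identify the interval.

Descending from B2 to Cb2 is the same interval as ascending Cb2 to B2.
C to B spans seven letter names (C-D-E-F-G-A-B), so the interval is some kind of seventh.
A major seventh would be 11 semitones; Cb2 to B2 is 12, one semitone wider, so the interval is augmented.

A7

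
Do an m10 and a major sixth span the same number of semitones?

15 semitones (minor tenth) vs 9 semitones (major sixth): not equal.

No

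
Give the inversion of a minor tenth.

major 6th

First reduce the compound minor tenth to its simple form, a minor third.
Interval numbers invert to sum to nine: 3 + 6 = 9, so a third inverts to a sixth.
And minor becomes major under inversion, so we get a major sixth.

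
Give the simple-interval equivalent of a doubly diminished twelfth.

doubly diminished fifth

Take out an octave (7 from the number): 12 − 7 = 5.
Quality carries through unchanged, so the simple form is a doubly diminished fifth.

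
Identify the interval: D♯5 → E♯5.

D to E spans two letter names (D-E) — that makes it a second of some quality.
Counting semitones, D#5→E#5 is 2, which is the major second.

M2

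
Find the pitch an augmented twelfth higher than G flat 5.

The twelfth's letter: G up five letter names plus an octave → D.
Moving 20 semitones up from Gb5 (the size of an augmented twelfth) reaches D7.

D 7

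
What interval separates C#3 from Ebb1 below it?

doubly augmented thirteenth

Descending from C#3 to Ebb1 is the same interval as ascending Ebb1 to C#3.
E to C spans six letter names (E-F-G-A-B-C), plus an octave — that makes it a thirteenth of some quality.
Ebb1 to C#3 spans 23 semitones — two semitones wider than the major thirteenth (21) — giving a doubly augmented thirteenth.
(Equivalently, a compound doubly augmented sixth: a doubly augmented sixth plus an octave.)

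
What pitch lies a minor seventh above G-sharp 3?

Counting seven letter names up from G lands on F.
A minor seventh is 10 semitones; 10 semitones up from G#3 gives F#4.

F-sharp 4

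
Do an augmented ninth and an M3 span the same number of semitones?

No

An augmented ninth spans 15 semitones; a major third spans 4 semitones. They differ by 11.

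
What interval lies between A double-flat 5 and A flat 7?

augmented fifteenth

A to A is the same letter name, plus 2 octaves: a fifteenth.
Abb5 to Ab7 spans 25 semitones — one semitone wider than the perfect fifteenth (24) — giving an augmented fifteenth.
(Equivalently, a compound augmented octave: an augmented octave plus an octave.)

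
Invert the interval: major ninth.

First reduce the compound major ninth to its simple form, a major second.
Interval numbers invert to sum to nine: 2 + 7 = 9, so a second inverts to a seventh.
And major becomes minor under inversion, so we get a minor seventh.

m7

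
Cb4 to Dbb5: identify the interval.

C to D spans two letter names (C-D), plus an octave, so the interval is some kind of ninth.
At 13 semitones, Cb4→Dbb5 falls one short of a major ninth: minor.
(Equivalently, a compound minor second: a minor second plus an octave.)

minor ninth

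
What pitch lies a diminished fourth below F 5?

C-sharp 5

Four letter names down from F: C.
A diminished fourth is 4 semitones; 4 semitones down from F5 gives C#5.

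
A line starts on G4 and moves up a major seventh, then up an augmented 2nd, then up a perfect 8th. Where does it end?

G##6

G4 up a major seventh → F#5 (11 semitones).
F#5 up an augmented second → G##5 (3 semitones).
A perfect octave up from G##5 is G##6.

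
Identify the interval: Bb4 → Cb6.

minor 9th

B to C spans two letter names (B-C), plus an octave, so the interval is some kind of ninth.
A major ninth would be 14 semitones, but Bb4 to Cb6 is 13 — one semitone narrower, making it a minor ninth.
(Equivalently, a compound minor second: a minor second plus an octave.)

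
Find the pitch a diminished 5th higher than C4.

Gb4

The fifth takes the letter from C up to G.
Moving 6 semitones up from C4 (the size of a diminished fifth) reaches Gb4.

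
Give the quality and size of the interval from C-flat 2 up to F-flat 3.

perfect eleventh

C to F spans four letter names (C-D-E-F), plus an octave — that makes it an eleventh of some quality.
Cb2 to Fb3 is 17 semitones, matching the perfect eleventh exactly, so the quality is perfect.
(Equivalently, a compound perfect fourth: a perfect fourth plus an octave.)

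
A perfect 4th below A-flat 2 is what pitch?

E-flat 2

The fourth takes the letter from A down to E.
A perfect fourth is 5 semitones; 5 semitones down from Ab2 gives Eb2.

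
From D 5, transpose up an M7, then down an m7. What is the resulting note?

D sharp 5

A major seventh up from D5 is C#6.
Down a minor seventh from C#6: D#5 (10 semitones down).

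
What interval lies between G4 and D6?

G to D spans five letter names (G-A-B-C-D), plus an octave — that makes it a twelfth of some quality.
The perfect twelfth spans 19 semitones, and G4 to D6 is exactly 19 semitones — so this is a perfect twelfth.
(Equivalently, a compound perfect fifth: a perfect fifth plus an octave.)

perfect 12th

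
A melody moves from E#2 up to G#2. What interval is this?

m3

E to G spans three letter names (E-F-G): a third.
E#2 to G#2 is 3 semitones, a half step short of the major third (4), so this is minor.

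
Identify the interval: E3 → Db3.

Descending from E3 to Db3 is the same interval as ascending Db3 to E3.
D to E spans two letter names (D-E), so the interval is some kind of second.
A major second would be 2 semitones; Db3 to E3 is 3, one semitone wider, so the interval is augmented.

augmented 2nd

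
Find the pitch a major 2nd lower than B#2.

A#2

Two letter names down from B: A.
A major second spans 2 semitones, so from B#2 the target pitch is A#2.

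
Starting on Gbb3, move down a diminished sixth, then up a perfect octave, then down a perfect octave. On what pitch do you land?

Bb2

Down a diminished sixth from Gbb3: Bb2 (7 semitones down).
Up a perfect octave from Bb2: Bb3 (12 semitones up).
Down a perfect octave from Bb3: Bb2 (12 semitones down).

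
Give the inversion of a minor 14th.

First reduce the compound minor fourteenth to its simple form, a minor seventh.
Interval numbers invert to sum to nine: 7 + 2 = 9, so a seventh inverts to a second.
Quality inverts too: minor becomes major. That makes the inversion a major second.

M2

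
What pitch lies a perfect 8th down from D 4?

The letter stays D (same as the start), shifted an octave down.
A perfect octave is 12 semitones; 12 semitones down from D4 gives D3.

D 3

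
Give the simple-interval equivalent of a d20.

Take out 2 octaves (14 from the number): 20 − 14 = 6.
So a diminished twentieth is 2 octaves plus a diminished sixth. The quality is unchanged.

d6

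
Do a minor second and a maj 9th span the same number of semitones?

No

A minor second spans 1 semitone; a major ninth spans 14 semitones. They differ by 13.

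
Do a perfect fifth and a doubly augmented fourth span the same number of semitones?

Both span 7 semitones: a perfect fifth and a doubly augmented fourth are the same chromatic distance.

Yes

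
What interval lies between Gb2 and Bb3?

major tenth

G to B spans three letter names (G-A-B), plus an octave: a tenth.
The major tenth spans 16 semitones, and Gb2 to Bb3 is exactly 16 semitones — so this is a major tenth.
(Equivalently, a compound major third: a major third plus an octave.)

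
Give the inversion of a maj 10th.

m6

First reduce the compound major tenth to its simple form, a major third.
The rule of nine gives the new number: 9 − 3 = 6, so a third becomes a sixth.
The quality also flips — major becomes minor — giving a minor sixth.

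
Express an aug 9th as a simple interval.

Each octave removed subtracts seven from the number: 9 − 7 = 2.
So an augmented ninth is an octave plus an augmented second. The quality is unchanged.

augmented 2nd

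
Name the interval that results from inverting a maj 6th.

Inverted interval numbers add to nine, so a sixth pairs with a third (6 + 3 = 9).
And major becomes minor under inversion, so we get a minor third.

minor 3rd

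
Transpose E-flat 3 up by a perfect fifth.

Counting five letter names up from E lands on B.
Moving 7 semitones up from Eb3 (the size of a perfect fifth) reaches Bb3.

B-flat 3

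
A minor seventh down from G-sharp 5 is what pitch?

A-sharp 4

Counting seven letter names down from G lands on A.
A minor seventh spans 10 semitones, so from G#5 the target pitch is A#4.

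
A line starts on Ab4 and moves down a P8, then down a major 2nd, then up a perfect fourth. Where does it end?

Down a perfect octave from Ab4: Ab3 (12 semitones down).
Down a major second from Ab3: Gb3 (2 semitones down).
Up a perfect fourth from Gb3: Cb4 (5 semitones up).

Cb4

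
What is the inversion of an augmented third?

The rule of nine gives the new number: 9 − 3 = 6, so a third becomes a sixth.
The quality also flips — augmented becomes diminished — giving a diminished sixth.

d6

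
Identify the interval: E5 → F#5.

E to F spans two letter names (E-F) — that makes it a second of some quality.
The major second spans 2 semitones, and E5 to F#5 is exactly 2 semitones — so this is a major second.

M2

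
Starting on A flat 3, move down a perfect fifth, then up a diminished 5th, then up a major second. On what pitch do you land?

B double-flat 3

Ab3 down a perfect fifth → Db3 (7 semitones).
Db3 up a diminished fifth → Abb3 (6 semitones).
Up a major second from Abb3: Bbb3 (2 semitones up).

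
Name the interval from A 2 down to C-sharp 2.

Descending from A2 to C#2 is the same interval as ascending C#2 to A2.
C to A spans six letter names (C-D-E-F-G-A): a sixth.
A major sixth would be 9 semitones, but C#2 to A2 is 8 — one semitone narrower, making it a minor sixth.

m6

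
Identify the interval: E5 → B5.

E to B spans five letter names (E-F-G-A-B) — that makes it a fifth of some quality.
Counting semitones, E5→B5 is 7, which is the perfect fifth.

perfect fifth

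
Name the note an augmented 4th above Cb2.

Counting four letter names up from C lands on F.
Moving 6 semitones up from Cb2 (the size of an augmented fourth) reaches F2.

F2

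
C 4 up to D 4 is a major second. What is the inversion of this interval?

Inverted interval numbers add to nine, so a second pairs with a seventh (2 + 7 = 9).
And major becomes minor under inversion, so we get a minor seventh.

minor 7th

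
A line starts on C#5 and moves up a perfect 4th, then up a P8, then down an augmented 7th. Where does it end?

Up a perfect fourth from C#5: F#5 (5 semitones up).
Up a perfect octave from F#5: F#6 (12 semitones up).
Down an augmented seventh from F#6: Gb5 (12 semitones down).

Gb5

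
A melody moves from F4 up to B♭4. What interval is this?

F to B spans four letter names (F-G-A-B) — that makes it a fourth of some quality.
Counting semitones, F4→Bb4 is 5, which is the perfect fourth.

perfect 4th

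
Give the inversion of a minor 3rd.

Interval numbers invert to sum to nine: 3 + 6 = 9, so a third inverts to a sixth.
Quality inverts too: minor becomes major. That makes the inversion a major sixth.

major 6th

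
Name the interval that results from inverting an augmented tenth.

diminished 6th

First reduce the compound augmented tenth to its simple form, an augmented third.
Inverted interval numbers add to nine, so a third pairs with a sixth (3 + 6 = 9).
The quality also flips — augmented becomes diminished — giving a diminished sixth.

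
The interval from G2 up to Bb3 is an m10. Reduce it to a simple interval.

m3

Subtracting seven from the interval number removes an octave: 10 − 7 = 3.
That makes a minor tenth a compound minor third — an octave plus a minor third.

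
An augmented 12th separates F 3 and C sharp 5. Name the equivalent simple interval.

augmented fifth

Take out an octave (7 from the number): 12 − 7 = 5.
Quality carries through unchanged, so the simple form is an augmented fifth.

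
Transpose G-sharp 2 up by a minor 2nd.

Counting two letter names up from G lands on A.
Moving 1 semitone up from G#2 (the size of a minor second) reaches A2.

A 2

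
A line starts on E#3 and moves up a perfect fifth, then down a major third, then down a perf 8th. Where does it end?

G#2

E#3 up a perfect fifth → B#3 (7 semitones).
A major third down from B#3 is G#3.
G#3 down a perfect octave → G#2 (12 semitones).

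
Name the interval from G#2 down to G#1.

perfect octave

Descending from G#2 to G#1 is the same interval as ascending G#1 to G#2.
G to G is the same letter name, plus an octave: an octave.
Counting semitones, G#1→G#2 is 12, which is the perfect octave.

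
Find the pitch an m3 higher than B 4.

Counting three letter names up from B lands on D.
A minor third is 3 semitones; 3 semitones up from B4 gives D5.

D 5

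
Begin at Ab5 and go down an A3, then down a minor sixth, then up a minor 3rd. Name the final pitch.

Cbb5

Down an augmented third from Ab5: Fbb5 (5 semitones down).
Down a minor sixth from Fbb5: Abb4 (8 semitones down).
A minor third up from Abb4 is Cbb5.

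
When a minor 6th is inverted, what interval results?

major 3rd

The rule of nine gives the new number: 9 − 6 = 3, so a sixth becomes a third.
The quality also flips — minor becomes major — giving a major third.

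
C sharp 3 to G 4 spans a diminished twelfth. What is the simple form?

Subtracting seven from the interval number removes an octave: 12 − 7 = 5.
Quality carries through unchanged, so the simple form is a diminished fifth.

diminished 5th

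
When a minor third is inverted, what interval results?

M6

Interval numbers invert to sum to nine: 3 + 6 = 9, so a third inverts to a sixth.
And minor becomes major under inversion, so we get a major sixth.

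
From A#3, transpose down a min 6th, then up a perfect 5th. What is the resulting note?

G##3

Down a minor sixth from A#3: C##3 (8 semitones down).
C##3 up a perfect fifth → G##3 (7 semitones).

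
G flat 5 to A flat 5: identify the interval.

major second

G to A spans two letter names (G-A) — that makes it a second of some quality.
Gb5 to Ab5 is 2 semitones, matching the major second exactly, so the quality is major.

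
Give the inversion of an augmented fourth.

d5

Interval numbers invert to sum to nine: 4 + 5 = 9, so a fourth inverts to a fifth.
Quality inverts too: augmented becomes diminished. That makes the inversion a diminished fifth.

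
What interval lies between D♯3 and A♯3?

D to A spans five letter names (D-E-F-G-A), so the interval is some kind of fifth.
D#3 to A#3 is 7 semitones, matching the perfect fifth exactly, so the quality is perfect.

perfect fifth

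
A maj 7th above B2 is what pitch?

Counting seven letter names up from B lands on A.
A major seventh spans 11 semitones, so from B2 the target pitch is A#3.

A#3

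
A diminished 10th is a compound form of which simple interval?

diminished third

Take out an octave (7 from the number): 10 − 7 = 3.
Quality carries through unchanged, so the simple form is a diminished third.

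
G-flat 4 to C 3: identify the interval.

diminished twelfth

Descending from Gb4 to C3 is the same interval as ascending C3 to Gb4.
C to G spans five letter names (C-D-E-F-G), plus an octave: a twelfth.
The perfect twelfth is 19 semitones; here we have 18, one semitone narrower: diminished.
(Equivalently, a compound diminished fifth: a diminished fifth plus an octave.)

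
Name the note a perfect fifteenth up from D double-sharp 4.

For a fifteenth the letter name doesn't change: still D, two octaves up.
Moving 24 semitones up from D##4 (the size of a perfect fifteenth) reaches D##6.

D double-sharp 6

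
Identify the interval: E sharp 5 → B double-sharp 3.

diminished eleventh

Descending from E#5 to B##3 is the same interval as ascending B##3 to E#5.
B to E spans four letter names (B-C-D-E), plus an octave — that makes it an eleventh of some quality.
A perfect eleventh would be 17 semitones; B##3 to E#5 is 16, one semitone narrower, so the interval is diminished.
(Equivalently, a compound diminished fourth: a diminished fourth plus an octave.)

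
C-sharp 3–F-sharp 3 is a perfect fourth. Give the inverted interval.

perfect 5th

Interval numbers invert to sum to nine: 4 + 5 = 9, so a fourth inverts to a fifth.
And perfect stays perfect under inversion, so we get a perfect fifth.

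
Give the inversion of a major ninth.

m7

First reduce the compound major ninth to its simple form, a major second.
The rule of nine gives the new number: 9 − 2 = 7, so a second becomes a seventh.
Quality inverts too: major becomes minor. That makes the inversion a minor seventh.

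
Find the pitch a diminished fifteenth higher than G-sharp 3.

The letter stays G (same as the start), shifted two octaves up.
A diminished fifteenth spans 23 semitones, so from G#3 the target pitch is G5.

G 5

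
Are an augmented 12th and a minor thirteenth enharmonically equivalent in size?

Yes

Both span 20 semitones: an augmented twelfth and a minor thirteenth are the same chromatic distance.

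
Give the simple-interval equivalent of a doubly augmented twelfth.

doubly augmented 5th

Take out an octave (7 from the number): 12 − 7 = 5.
So a doubly augmented twelfth is an octave plus a doubly augmented fifth. The quality is unchanged.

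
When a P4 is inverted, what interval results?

perfect 5th

The rule of nine gives the new number: 9 − 4 = 5, so a fourth becomes a fifth.
Quality inverts too: perfect stays perfect. That makes the inversion a perfect fifth.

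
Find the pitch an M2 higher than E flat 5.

F 5

The second takes the letter from E up to F.
A major second is 2 semitones; 2 semitones up from Eb5 gives F5.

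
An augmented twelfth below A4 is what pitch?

Db3

Five letters down from A (plus an octave) reaches D.
An augmented twelfth is 20 semitones; 20 semitones down from A4 gives Db3.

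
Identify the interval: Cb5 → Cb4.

Descending from Cb5 to Cb4 is the same interval as ascending Cb4 to Cb5.
C to C is the same letter name, plus an octave — that makes it an octave of some quality.
The perfect octave spans 12 semitones, and Cb4 to Cb5 is exactly 12 semitones — so this is a perfect octave.

perfect 8th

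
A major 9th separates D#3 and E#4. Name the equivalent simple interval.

Each octave removed subtracts seven from the number: 9 − 7 = 2.
So a major ninth is an octave plus a major second. The quality is unchanged.

major 2nd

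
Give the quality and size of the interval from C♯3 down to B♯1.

m9

Descending from C#3 to B#1 is the same interval as ascending B#1 to C#3.
B to C spans two letter names (B-C), plus an octave, so the interval is some kind of ninth.
A major ninth would be 14 semitones, but B#1 to C#3 is 13 — one semitone narrower, making it a minor ninth.
(Equivalently, a compound minor second: a minor second plus an octave.)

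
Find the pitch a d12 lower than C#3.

F##1

Five letters down from C (plus an octave) reaches F.
A diminished twelfth spans 18 semitones, so from C#3 the target pitch is F##1.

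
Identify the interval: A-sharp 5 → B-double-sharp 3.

Descending from A#5 to B##3 is the same interval as ascending B##3 to A#5.
B to A spans seven letter names (B-C-D-E-F-G-A), plus an octave, so the interval is some kind of fourteenth.
The major fourteenth is 23 semitones; here we have 21, two semitones narrower: diminished.
(Equivalently, a compound diminished seventh: a diminished seventh plus an octave.)

diminished 14th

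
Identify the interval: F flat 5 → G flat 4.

Descending from Fb5 to Gb4 is the same interval as ascending Gb4 to Fb5.
G to F spans seven letter names (G-A-B-C-D-E-F), so the interval is some kind of seventh.
A major seventh would be 11 semitones, but Gb4 to Fb5 is 10 — one semitone narrower, making it a minor seventh.

minor 7th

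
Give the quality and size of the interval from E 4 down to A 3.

perfect 5th

Descending from E4 to A3 is the same interval as ascending A3 to E4.
A to E spans five letter names (A-B-C-D-E), so the interval is some kind of fifth.
Counting semitones, A3→E4 is 7, which is the perfect fifth.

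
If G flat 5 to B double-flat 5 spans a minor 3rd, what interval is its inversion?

Inverted interval numbers add to nine, so a third pairs with a sixth (3 + 6 = 9).
And minor becomes major under inversion, so we get a major sixth.

M6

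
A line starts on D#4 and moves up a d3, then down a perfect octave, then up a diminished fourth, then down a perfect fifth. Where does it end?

Ebb3

D#4 up a diminished third → F4 (2 semitones).
A perfect octave down from F4 is F3.
F3 up a diminished fourth → Bbb3 (4 semitones).
Bbb3 down a perfect fifth → Ebb3 (7 semitones).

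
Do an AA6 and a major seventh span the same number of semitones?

Yes

Both span 11 semitones: a doubly augmented sixth and a major seventh are the same chromatic distance.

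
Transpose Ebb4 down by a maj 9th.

Dbb3

Counting two letter names plus an octave down from E lands on D.
A major ninth spans 14 semitones, so from Ebb4 the target pitch is Dbb3.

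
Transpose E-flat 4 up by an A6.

C-sharp 5

Six letter names up from E: C.
Moving 10 semitones up from Eb4 (the size of an augmented sixth) reaches C#5.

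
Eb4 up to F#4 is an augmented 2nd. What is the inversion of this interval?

The rule of nine gives the new number: 9 − 2 = 7, so a second becomes a seventh.
And augmented becomes diminished under inversion, so we get a diminished seventh.

diminished 7th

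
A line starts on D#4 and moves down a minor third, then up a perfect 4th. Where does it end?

A minor third down from D#4 is B#3.
A perfect fourth up from B#3 is E#4.

E#4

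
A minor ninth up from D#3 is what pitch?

Two letters up from D (plus an octave) reaches E.
Moving 13 semitones up from D#3 (the size of a minor ninth) reaches E4.

E4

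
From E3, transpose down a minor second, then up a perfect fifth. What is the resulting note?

A#3

A minor second down from E3 is D#3.
A perfect fifth up from D#3 is A#3.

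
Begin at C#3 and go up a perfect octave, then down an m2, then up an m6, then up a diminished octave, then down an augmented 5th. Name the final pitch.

A perfect octave up from C#3 is C#4.
A minor second down from C#4 is B#3.
A minor sixth up from B#3 is G#4.
A diminished octave up from G#4 is G5.
An augmented fifth down from G5 is Cb5.

Cb5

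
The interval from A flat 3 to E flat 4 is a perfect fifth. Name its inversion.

The rule of nine gives the new number: 9 − 5 = 4, so a fifth becomes a fourth.
The quality also flips — perfect stays perfect — giving a perfect fourth.

perfect fourth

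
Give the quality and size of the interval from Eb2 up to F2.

E to F spans two letter names (E-F), so the interval is some kind of second.
Counting semitones, Eb2→F2 is 2, which is the major second.

major 2nd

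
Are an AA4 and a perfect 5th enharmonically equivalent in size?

A doubly augmented fourth spans 7 semitones, and a perfect fifth also spans 7 semitones — they're enharmonic.

Yes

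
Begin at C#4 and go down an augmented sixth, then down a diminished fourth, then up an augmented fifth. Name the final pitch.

F##3

Down an augmented sixth from C#4: Eb3 (10 semitones down).
A diminished fourth down from Eb3 is B2.
B2 up an augmented fifth → F##3 (8 semitones).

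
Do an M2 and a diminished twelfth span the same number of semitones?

No

A major second is 2 semitones but a diminished twelfth is 18 semitones — different sizes.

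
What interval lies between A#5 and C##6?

major third

A to C spans three letter names (A-B-C): a third.
A#5 to C##6 is 4 semitones, matching the major third exactly, so the quality is major.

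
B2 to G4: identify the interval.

B to G spans six letter names (B-C-D-E-F-G), plus an octave — that makes it a thirteenth of some quality.
At 20 semitones, B2→G4 falls one short of a major thirteenth: minor.
(Equivalently, a compound minor sixth: a minor sixth plus an octave.)

minor thirteenth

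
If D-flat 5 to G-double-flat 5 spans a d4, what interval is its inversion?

The rule of nine gives the new number: 9 − 4 = 5, so a fourth becomes a fifth.
And diminished becomes augmented under inversion, so we get an augmented fifth.

augmented 5th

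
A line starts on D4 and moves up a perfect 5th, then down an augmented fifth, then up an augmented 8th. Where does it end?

D4 up a perfect fifth → A4 (7 semitones).
A4 down an augmented fifth → Db4 (8 semitones).
Up an augmented octave from Db4: D5 (13 semitones up).

D5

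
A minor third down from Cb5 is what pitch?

Counting three letter names down from C lands on A.
A minor third spans 3 semitones, so from Cb5 the target pitch is Ab4.

Ab4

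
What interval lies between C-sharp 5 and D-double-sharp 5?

C to D spans two letter names (C-D): a second.
C#5 to D##5 spans 3 semitones — one semitone wider than the major second (2) — giving an augmented second.

augmented second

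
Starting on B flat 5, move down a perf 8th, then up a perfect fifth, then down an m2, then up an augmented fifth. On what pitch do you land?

B sharp 5

A perfect octave down from Bb5 is Bb4.
A perfect fifth up from Bb4 is F5.
F5 down a minor second → E5 (1 semitone).
E5 up an augmented fifth → B#5 (8 semitones).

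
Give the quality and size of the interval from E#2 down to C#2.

Descending from E#2 to C#2 is the same interval as ascending C#2 to E#2.
C to E spans three letter names (C-D-E): a third.
The major third spans 4 semitones, and C#2 to E#2 is exactly 4 semitones — so this is a major third.

M3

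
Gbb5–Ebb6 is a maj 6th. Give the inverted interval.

minor third

The rule of nine gives the new number: 9 − 6 = 3, so a sixth becomes a third.
And major becomes minor under inversion, so we get a minor third.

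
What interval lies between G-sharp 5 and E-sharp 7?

G to E spans six letter names (G-A-B-C-D-E), plus an octave: a thirteenth.
G#5 to E#7 is 21 semitones, matching the major thirteenth exactly, so the quality is major.
(Equivalently, a compound major sixth: a major sixth plus an octave.)

major thirteenth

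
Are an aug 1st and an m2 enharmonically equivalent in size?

An augmented unison spans 1 semitone, and a minor second also spans 1 semitone — they're enharmonic.

Yes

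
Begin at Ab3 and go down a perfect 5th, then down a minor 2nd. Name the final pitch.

C3

A perfect fifth down from Ab3 is Db3.
Db3 down a minor second → C3 (1 semitone).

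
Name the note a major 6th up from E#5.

Counting six letter names up from E lands on C.
A major sixth is 9 semitones; 9 semitones up from E#5 gives C##6.

C##6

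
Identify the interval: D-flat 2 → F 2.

major third

D to F spans three letter names (D-E-F), so the interval is some kind of third.
The major third spans 4 semitones, and Db2 to F2 is exactly 4 semitones — so this is a major third.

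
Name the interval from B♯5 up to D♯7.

minor 10th

B to D spans three letter names (B-C-D), plus an octave, so the interval is some kind of tenth.
B#5 to D#7 is 15 semitones, a half step short of the major tenth (16), so this is minor.
(Equivalently, a compound minor third: a minor third plus an octave.)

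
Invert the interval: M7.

Interval numbers invert to sum to nine: 7 + 2 = 9, so a seventh inverts to a second.
And major becomes minor under inversion, so we get a minor second.

m2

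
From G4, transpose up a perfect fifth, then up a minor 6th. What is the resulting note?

A perfect fifth up from G4 is D5.
Up a minor sixth from D5: Bb5 (8 semitones up).

Bb5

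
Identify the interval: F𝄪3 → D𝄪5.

major thirteenth

F to D spans six letter names (F-G-A-B-C-D), plus an octave — that makes it a thirteenth of some quality.
The major thirteenth spans 21 semitones, and F##3 to D##5 is exactly 21 semitones — so this is a major thirteenth.
(Equivalently, a compound major sixth: a major sixth plus an octave.)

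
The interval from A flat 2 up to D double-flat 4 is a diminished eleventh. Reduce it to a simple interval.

Each octave removed subtracts seven from the number: 11 − 7 = 4.
So a diminished eleventh is an octave plus a diminished fourth. The quality is unchanged.

d4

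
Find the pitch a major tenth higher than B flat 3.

The tenth's letter: B up three letter names plus an octave → D.
A major tenth is 16 semitones; 16 semitones up from Bb3 gives D5.

D 5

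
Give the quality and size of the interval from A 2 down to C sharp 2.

m6

Descending from A2 to C#2 is the same interval as ascending C#2 to A2.
C to A spans six letter names (C-D-E-F-G-A): a sixth.
At 8 semitones, C#2→A2 falls one short of a major sixth: minor.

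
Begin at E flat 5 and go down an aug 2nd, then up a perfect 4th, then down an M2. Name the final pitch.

Down an augmented second from Eb5: Dbb5 (3 semitones down).
A perfect fourth up from Dbb5 is Gbb5.
Down a major second from Gbb5: Fbb5 (2 semitones down).

F double-flat 5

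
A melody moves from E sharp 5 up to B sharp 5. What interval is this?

P5

E to B spans five letter names (E-F-G-A-B) — that makes it a fifth of some quality.
The perfect fifth spans 7 semitones, and E#5 to B#5 is exactly 7 semitones — so this is a perfect fifth.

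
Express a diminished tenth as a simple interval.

diminished third

Each octave removed subtracts seven from the number: 10 − 7 = 3.
That makes a diminished tenth a compound diminished third — an octave plus a diminished third.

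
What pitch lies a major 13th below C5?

Six letters down from C (plus an octave) reaches E.
Moving 21 semitones down from C5 (the size of a major thirteenth) reaches Eb3.

Eb3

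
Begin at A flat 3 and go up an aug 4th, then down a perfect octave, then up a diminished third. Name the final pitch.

F flat 3

An augmented fourth up from Ab3 is D4.
Down a perfect octave from D4: D3 (12 semitones down).
D3 up a diminished third → Fb3 (2 semitones).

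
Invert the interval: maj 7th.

Inverted interval numbers add to nine, so a seventh pairs with a second (7 + 2 = 9).
And major becomes minor under inversion, so we get a minor second.

minor second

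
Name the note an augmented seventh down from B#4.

Counting seven letter names down from B lands on C.
An augmented seventh spans 12 semitones, so from B#4 the target pitch is C4.

C4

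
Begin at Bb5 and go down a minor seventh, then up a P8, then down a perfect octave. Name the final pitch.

Bb5 down a minor seventh → C5 (10 semitones).
A perfect octave up from C5 is C6.
A perfect octave down from C6 is C5.

C5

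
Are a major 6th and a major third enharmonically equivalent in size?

A major sixth is 9 semitones but a major third is 4 semitones — different sizes.

No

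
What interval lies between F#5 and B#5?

augmented 4th

F to B spans four letter names (F-G-A-B), so the interval is some kind of fourth.
The perfect fourth is 5 semitones; here we have 6, one semitone wider: augmented.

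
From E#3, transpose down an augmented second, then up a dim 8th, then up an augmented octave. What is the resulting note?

E#3 down an augmented second → D3 (3 semitones).
D3 up a diminished octave → Db4 (11 semitones).
Db4 up an augmented octave → D5 (13 semitones).

D5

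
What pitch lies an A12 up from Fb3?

C5

The twelfth's letter: F up five letter names plus an octave → C.
Moving 20 semitones up from Fb3 (the size of an augmented twelfth) reaches C5.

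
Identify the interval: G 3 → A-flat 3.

G to A spans two letter names (G-A) — that makes it a second of some quality.
At 1 semitone, G3→Ab3 falls one short of a major second: minor.

m2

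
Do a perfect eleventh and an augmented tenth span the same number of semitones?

A perfect eleventh spans 17 semitones, and an augmented tenth also spans 17 semitones — they're enharmonic.

Yes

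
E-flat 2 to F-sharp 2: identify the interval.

E to F spans two letter names (E-F) — that makes it a second of some quality.
The major second is 2 semitones; here we have 3, one semitone wider: augmented.

augmented 2nd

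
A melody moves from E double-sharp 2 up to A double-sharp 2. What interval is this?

E to A spans four letter names (E-F-G-A), so the interval is some kind of fourth.
The perfect fourth spans 5 semitones, and E##2 to A##2 is exactly 5 semitones — so this is a perfect fourth.

perfect fourth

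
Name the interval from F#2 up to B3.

F to B spans four letter names (F-G-A-B), plus an octave: an eleventh.
Counting semitones, F#2→B3 is 17, which is the perfect eleventh.
(Equivalently, a compound perfect fourth: a perfect fourth plus an octave.)

P11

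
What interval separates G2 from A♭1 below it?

major seventh

Descending from G2 to Ab1 is the same interval as ascending Ab1 to G2.
A to G spans seven letter names (A-B-C-D-E-F-G), so the interval is some kind of seventh.
Counting semitones, Ab1→G2 is 11, which is the major seventh.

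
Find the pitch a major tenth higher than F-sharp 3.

A-sharp 4

The tenth's letter: F up three letter names plus an octave → A.
A major tenth is 16 semitones; 16 semitones up from F#3 gives A#4.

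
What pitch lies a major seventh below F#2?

G1

Counting seven letter names down from F lands on G.
A major seventh is 11 semitones; 11 semitones down from F#2 gives G1.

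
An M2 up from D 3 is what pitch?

E 3

The second takes the letter from D up to E.
Moving 2 semitones up from D3 (the size of a major second) reaches E3.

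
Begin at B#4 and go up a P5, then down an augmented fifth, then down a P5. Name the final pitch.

E4

Up a perfect fifth from B#4: F##5 (7 semitones up).
An augmented fifth down from F##5 is B4.
A perfect fifth down from B4 is E4.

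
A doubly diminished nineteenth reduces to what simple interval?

Subtracting seven from the interval number removes an octave: 19 − 14 = 5.
That makes a doubly diminished nineteenth a compound doubly diminished fifth — 2 octaves plus a doubly diminished fifth.

doubly diminished 5th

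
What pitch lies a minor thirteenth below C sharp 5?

Six letters down from C (plus an octave) reaches E.
A minor thirteenth spans 20 semitones, so from C#5 the target pitch is E#3.

E sharp 3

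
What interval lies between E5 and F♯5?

E to F spans two letter names (E-F): a second.
The major second spans 2 semitones, and E5 to F#5 is exactly 2 semitones — so this is a major second.

major 2nd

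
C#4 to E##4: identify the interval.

augmented third

C to E spans three letter names (C-D-E) — that makes it a third of some quality.
C#4 to E##4 spans 5 semitones — one semitone wider than the major third (4) — giving an augmented third.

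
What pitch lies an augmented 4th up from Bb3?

Four letter names up from B: E.
Moving 6 semitones up from Bb3 (the size of an augmented fourth) reaches E4.

E4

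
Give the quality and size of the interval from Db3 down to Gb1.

Descending from Db3 to Gb1 is the same interval as ascending Gb1 to Db3.
G to D spans five letter names (G-A-B-C-D), plus an octave, so the interval is some kind of twelfth.
Gb1 to Db3 is 19 semitones, matching the perfect twelfth exactly, so the quality is perfect.
(Equivalently, a compound perfect fifth: a perfect fifth plus an octave.)

perfect twelfth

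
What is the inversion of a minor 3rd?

major 6th

The rule of nine gives the new number: 9 − 3 = 6, so a third becomes a sixth.
The quality also flips — minor becomes major — giving a major sixth.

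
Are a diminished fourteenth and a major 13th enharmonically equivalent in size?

Both span 21 semitones: a diminished fourteenth and a major thirteenth are the same chromatic distance.

Yes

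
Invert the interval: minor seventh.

Interval numbers invert to sum to nine: 7 + 2 = 9, so a seventh inverts to a second.
And minor becomes major under inversion, so we get a major second.

major second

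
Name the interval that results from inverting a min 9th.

First reduce the compound minor ninth to its simple form, a minor second.
Inverted interval numbers add to nine, so a second pairs with a seventh (2 + 7 = 9).
Quality inverts too: minor becomes major. That makes the inversion a major seventh.

major 7th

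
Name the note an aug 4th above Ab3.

The fourth takes the letter from A up to D.
An augmented fourth is 6 semitones; 6 semitones up from Ab3 gives D4.

D4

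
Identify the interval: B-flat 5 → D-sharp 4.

diminished thirteenth

Descending from Bb5 to D#4 is the same interval as ascending D#4 to Bb5.
D to B spans six letter names (D-E-F-G-A-B), plus an octave: a thirteenth.
A major thirteenth would be 21 semitones; D#4 to Bb5 is 19, two semitones narrower, so the interval is diminished.
(Equivalently, a compound diminished sixth: a diminished sixth plus an octave.)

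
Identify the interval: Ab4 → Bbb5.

A to B spans two letter names (A-B), plus an octave: a ninth.
At 13 semitones, Ab4→Bbb5 falls one short of a major ninth: minor.
(Equivalently, a compound minor second: a minor second plus an octave.)

minor ninth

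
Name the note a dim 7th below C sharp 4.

Seven letter names down from C: D.
Moving 9 semitones down from C#4 (the size of a diminished seventh) reaches D##3.

D double-sharp 3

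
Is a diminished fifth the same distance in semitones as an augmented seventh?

No

A diminished fifth spans 6 semitones; an augmented seventh spans 12 semitones. They differ by 6.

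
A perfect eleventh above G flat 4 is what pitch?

C flat 6

Counting four letter names plus an octave up from G lands on C.
A perfect eleventh spans 17 semitones, so from Gb4 the target pitch is Cb6.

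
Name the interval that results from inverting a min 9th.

First reduce the compound minor ninth to its simple form, a minor second.
Interval numbers invert to sum to nine: 2 + 7 = 9, so a second inverts to a seventh.
Quality inverts too: minor becomes major. That makes the inversion a major seventh.

M7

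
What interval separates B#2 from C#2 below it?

Descending from B#2 to C#2 is the same interval as ascending C#2 to B#2.
C to B spans seven letter names (C-D-E-F-G-A-B): a seventh.
C#2 to B#2 is 11 semitones, matching the major seventh exactly, so the quality is major.

major 7th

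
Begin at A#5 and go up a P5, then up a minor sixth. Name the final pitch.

C#7

A perfect fifth up from A#5 is E#6.
Up a minor sixth from E#6: C#7 (8 semitones up).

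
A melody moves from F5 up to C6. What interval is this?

P5

F to C spans five letter names (F-G-A-B-C): a fifth.
F5 to C6 is 7 semitones, matching the perfect fifth exactly, so the quality is perfect.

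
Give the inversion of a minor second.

Inverted interval numbers add to nine, so a second pairs with a seventh (2 + 7 = 9).
The quality also flips — minor becomes major — giving a major seventh.

M7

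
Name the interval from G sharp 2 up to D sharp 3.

G to D spans five letter names (G-A-B-C-D), so the interval is some kind of fifth.
Counting semitones, G#2→D#3 is 7, which is the perfect fifth.

perfect fifth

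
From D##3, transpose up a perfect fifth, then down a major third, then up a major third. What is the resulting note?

Up a perfect fifth from D##3: A##3 (7 semitones up).
Down a major third from A##3: F##3 (4 semitones down).
F##3 up a major third → A##3 (4 semitones).

A##3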